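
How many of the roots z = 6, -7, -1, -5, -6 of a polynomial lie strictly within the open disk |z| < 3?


Step 1: Check each root:
  z = 6: |6| = 6 >= 3
  z = -7: |-7| = 7 >= 3
  z = -1: |-1| = 1 < 3
  z = -5: |-5| = 5 >= 3
  z = -6: |-6| = 6 >= 3
Step 2: Count = 1

1


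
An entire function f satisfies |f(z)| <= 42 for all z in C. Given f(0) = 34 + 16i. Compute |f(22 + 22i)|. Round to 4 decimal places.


Step 1: By Liouville's theorem, a bounded entire function is constant.
Step 2: f(z) = f(0) = 34 + 16i for all z.
Step 3: |f(w)| = |34 + 16i| = sqrt(1156 + 256)
Step 4: = 37.5766

37.5766


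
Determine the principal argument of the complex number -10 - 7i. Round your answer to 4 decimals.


Step 1: z = -10 - 7i
Step 2: arg(z) = atan2(-7, -10)
Step 3: arg(z) = -2.5309

-2.5309


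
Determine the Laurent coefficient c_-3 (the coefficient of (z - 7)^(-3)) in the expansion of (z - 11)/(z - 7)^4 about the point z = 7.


Step 1: Write the numerator in powers of (z - 7): z - 11 = (z - 7) + (1*7 - 11) = (z - 7) - 4
Step 2: Divide by (z - 7)^4: f(z) = -4(z - 7)^(-4) + (z - 7)^(-3)
Step 3: This finite sum is the Laurent series of f about z = 7.
Step 4: Coefficient of (z - 7)^(-3) = coefficient of (z - 7) in the re-centred numerator = 1

1


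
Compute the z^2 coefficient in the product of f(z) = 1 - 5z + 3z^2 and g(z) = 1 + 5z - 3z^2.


Step 1: z^2 term in f*g comes from: (1)*(-3z^2) + (-5z)*(5z) + (3z^2)*(1)
Step 2: = -3 - 25 + 3
Step 3: = -25

-25


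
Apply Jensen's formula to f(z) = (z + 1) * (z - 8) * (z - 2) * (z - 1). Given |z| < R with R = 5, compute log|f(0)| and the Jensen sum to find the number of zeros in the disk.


Jensen's formula: (1/2pi)*integral log|f(Re^it)|dt = log|f(0)| + sum_{|a_k|<R} log(R/|a_k|)
Step 1: f(0) = 1 * (-8) * (-2) * (-1) = -16
Step 2: log|f(0)| = log|-1| + log|8| + log|2| + log|1| = 2.7726
Step 3: Zeros inside |z| < 5: -1, 2, 1
Step 4: Jensen sum = log(5/1) + log(5/2) + log(5/1) = 4.1352
Step 5: n(R) = number of terms in the Jensen sum = count of zeros inside |z| < 5 = 3

3


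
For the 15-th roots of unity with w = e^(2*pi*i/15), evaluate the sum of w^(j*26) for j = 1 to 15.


Step 1: The sum sum_{j=1}^{n} w^(k*j) equals n if n | k, else 0.
Step 2: Here n = 15, k = 26
Step 3: Does n divide k? 15 | 26 -> False
Step 4: Sum = 0

0


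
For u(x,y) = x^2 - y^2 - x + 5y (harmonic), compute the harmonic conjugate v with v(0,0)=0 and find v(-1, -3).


Step 1: v_x = -u_y = 2y - 5
Step 2: v_y = u_x = 2x - 1
Step 3: v = 2xy - 5x - y + C
Step 4: v(0,0) = 0 => C = 0
Step 5: v(-1, -3) = 14

14


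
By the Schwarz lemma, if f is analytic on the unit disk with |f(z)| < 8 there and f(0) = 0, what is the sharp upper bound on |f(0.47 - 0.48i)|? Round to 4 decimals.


Step 1: g = f/8 maps D -> D with g(0) = 0, so by the Schwarz lemma |g(z)| <= |z|, i.e. |f(z)| <= 8|z|; this is sharp (f(z) = 8z).
Step 2: |z0|^2 = 0.47^2 + (-0.48)^2 = 0.4513
Step 3: |z0| = sqrt(0.4513) = 0.671789
Step 4: Best bound = 8 * |z0| = 8 * 0.671789 = 5.3743

5.3743


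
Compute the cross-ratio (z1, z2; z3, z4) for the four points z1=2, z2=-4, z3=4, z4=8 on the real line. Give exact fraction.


Step 1: (z1-z3)(z2-z4) = (-2) * (-12) = 24
Step 2: (z1-z4)(z2-z3) = (-6) * (-8) = 48
Step 3: Cross-ratio = 24/48 = 1/2

1/2


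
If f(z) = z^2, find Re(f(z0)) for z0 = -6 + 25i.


Step 1: z0 = -6 + 25i
Step 2: z0^2 = (-6)^2 - 25^2 - 300i
Step 3: real part = 36 - 625 = -589

-589


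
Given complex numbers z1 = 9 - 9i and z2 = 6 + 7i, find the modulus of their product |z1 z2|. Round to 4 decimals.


Step 1: |z1| = sqrt(9^2 + (-9)^2) = sqrt(162)
Step 2: |z2| = sqrt(6^2 + 7^2) = sqrt(85)
Step 3: |z1*z2| = |z1|*|z2| = sqrt(162) * sqrt(85) = sqrt(162 * 85) = sqrt(13770)
Step 4: = 117.3456

117.3456


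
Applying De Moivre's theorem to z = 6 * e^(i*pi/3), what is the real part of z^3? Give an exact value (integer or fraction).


Step 1: By De Moivre's theorem, z^3 = 6^3 * e^(i*3*pi/3) = 216 * (cos(pi) + i*sin(pi))
Step 2: |z|^3 = 6^3 = 216
Step 3: The angle pi already lies in [0, 2*pi)
Step 4: cos(pi) = -1
Step 5: Re(z^3) = 216 * (-1) = -216

-216


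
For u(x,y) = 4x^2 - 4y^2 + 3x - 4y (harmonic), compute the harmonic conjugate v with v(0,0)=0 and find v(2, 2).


Step 1: v_x = -u_y = 8y + 4
Step 2: v_y = u_x = 8x + 3
Step 3: v = 8xy + 4x + 3y + C
Step 4: v(0,0) = 0 => C = 0
Step 5: v(2, 2) = 46

46


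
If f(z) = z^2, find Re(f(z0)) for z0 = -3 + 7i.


Step 1: z0 = -3 + 7i
Step 2: z0^2 = (-3)^2 - 7^2 - 42i
Step 3: real part = 9 - 49 = -40

-40


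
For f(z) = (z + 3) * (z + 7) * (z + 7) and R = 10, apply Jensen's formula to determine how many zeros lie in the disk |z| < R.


Jensen's formula: (1/2pi)*integral log|f(Re^it)|dt = log|f(0)| + sum_{|a_k|<R} log(R/|a_k|)
Step 1: f(0) = 3 * 7 * 7 = 147
Step 2: log|f(0)| = log|-3| + log|-7| + log|-7| = 4.9904
Step 3: Zeros inside |z| < 10: -3, -7, -7
Step 4: Jensen sum = log(10/3) + log(10/7) + log(10/7) = 1.9173
Step 5: n(R) = number of terms in the Jensen sum = count of zeros inside |z| < 10 = 3

3


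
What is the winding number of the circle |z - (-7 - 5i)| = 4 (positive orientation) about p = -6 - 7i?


Step 1: Center c = (-7, -5), radius = 4
Step 2: |p - c|^2 = 1^2 + (-2)^2 = 5
Step 3: r^2 = 16
Step 4: |p-c| < r so winding number = 1

1


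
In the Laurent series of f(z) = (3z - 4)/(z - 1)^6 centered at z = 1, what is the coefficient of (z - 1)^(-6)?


Step 1: Write the numerator in powers of (z - 1): 3z - 4 = 3(z - 1) + (3*1 - 4) = 3(z - 1) - 1
Step 2: Divide by (z - 1)^6: f(z) = -(z - 1)^(-6) + 3(z - 1)^(-5)
Step 3: This finite sum is the Laurent series of f about z = 1.
Step 4: Coefficient of (z - 1)^(-6) = 3*1 - 4 = -1

-1


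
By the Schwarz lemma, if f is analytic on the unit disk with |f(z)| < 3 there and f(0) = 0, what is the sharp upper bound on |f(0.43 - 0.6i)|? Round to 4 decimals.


Step 1: g = f/3 maps D -> D with g(0) = 0, so by the Schwarz lemma |g(z)| <= |z|, i.e. |f(z)| <= 3|z|; this is sharp (f(z) = 3z).
Step 2: |z0|^2 = 0.43^2 + (-0.6)^2 = 0.5449
Step 3: |z0| = sqrt(0.5449) = 0.738173
Step 4: Best bound = 3 * |z0| = 3 * 0.738173 = 2.2145

2.2145


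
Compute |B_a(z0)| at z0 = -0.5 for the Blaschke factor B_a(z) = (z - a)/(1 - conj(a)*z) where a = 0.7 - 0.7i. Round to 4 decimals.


Step 1: Numerator z0 - a = -0.5 - (0.7 - 0.7i) = -1.2 + 0.7i
Step 2: Denominator 1 - conj(a)*z0 = 1 - (0.7 + 0.7i)*(-0.5) = 1.35 + 0.35i
Step 3: |z0 - a|^2 = (-1.2)^2 + 0.7^2 = 1.93; |1 - conj(a)*z0|^2 = 1.35^2 + 0.35^2 = 1.945
Step 4: |B_a(-0.5)| = sqrt(1.93 / 1.945) = sqrt(0.992288)
Step 5: = 0.9961

0.9961


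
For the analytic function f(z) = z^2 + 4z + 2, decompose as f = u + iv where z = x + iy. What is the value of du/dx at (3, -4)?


Step 1: f(z) = (x+iy)^2 + 4(x+iy) + 2
Step 2: u = (x^2 - y^2) + 4x + 2
Step 3: u_x = 2x + 4
Step 4: At (3, -4): u_x = 6 + 4 = 10

10


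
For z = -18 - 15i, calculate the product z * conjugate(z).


Step 1: conj(z) = -18 + 15i
Step 2: z * conj(z) = (-18)^2 + (-15)^2
Step 3: = 324 + 225 = 549

549


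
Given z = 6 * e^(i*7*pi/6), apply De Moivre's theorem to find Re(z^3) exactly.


Step 1: By De Moivre's theorem, z^3 = 6^3 * e^(i*3*7*pi/6) = 216 * (cos(7*pi/2) + i*sin(7*pi/2))
Step 2: |z|^3 = 6^3 = 216
Step 3: Reduce the angle mod 2*pi: 7*pi/2 - 2*pi = 3*pi/2
Step 4: cos(3*pi/2) = 0
Step 5: Re(z^3) = 216 * 0 = 0

0


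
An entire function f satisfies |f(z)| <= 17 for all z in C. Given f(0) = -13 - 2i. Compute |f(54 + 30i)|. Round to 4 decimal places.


Step 1: By Liouville's theorem, a bounded entire function is constant.
Step 2: f(z) = f(0) = -13 - 2i for all z.
Step 3: |f(w)| = |-13 - 2i| = sqrt(169 + 4)
Step 4: = 13.1529

13.1529


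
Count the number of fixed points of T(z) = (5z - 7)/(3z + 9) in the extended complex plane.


Step 1: Fixed points satisfy T(z) = z
Step 2: 3z^2 + 4z + 7 = 0
Step 3: Discriminant = 4^2 - 4*3*7 = -68
Step 4: Number of fixed points = 2

2


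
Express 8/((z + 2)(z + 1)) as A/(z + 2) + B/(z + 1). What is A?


Step 1: Multiply both sides by (z + 2) and set z = -2
Step 2: A = 8 / (-2 + 1)
Step 3: A = 8 / (-1)
Step 4: A = -8

-8


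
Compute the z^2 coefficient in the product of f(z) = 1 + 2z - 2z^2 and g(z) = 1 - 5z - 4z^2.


Step 1: z^2 term in f*g comes from: (1)*(-4z^2) + (2z)*(-5z) + (-2z^2)*(1)
Step 2: = -4 - 10 - 2
Step 3: = -16

-16


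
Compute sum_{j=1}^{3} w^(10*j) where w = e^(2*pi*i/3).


Step 1: The sum sum_{j=1}^{n} w^(k*j) equals n if n | k, else 0.
Step 2: Here n = 3, k = 10
Step 3: Does n divide k? 3 | 10 -> False
Step 4: Sum = 0

0


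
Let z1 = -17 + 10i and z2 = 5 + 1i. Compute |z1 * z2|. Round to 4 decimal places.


Step 1: |z1| = sqrt((-17)^2 + 10^2) = sqrt(389)
Step 2: |z2| = sqrt(5^2 + 1^2) = sqrt(26)
Step 3: |z1*z2| = |z1|*|z2| = sqrt(389) * sqrt(26) = sqrt(389 * 26) = sqrt(10114)
Step 4: = 100.5684

100.5684


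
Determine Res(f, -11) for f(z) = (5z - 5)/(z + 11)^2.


Step 1: Pole of order 2 at z = -11
Step 2: Res = lim d/dz [(z + 11)^2 * f(z)] as z -> -11
Step 3: (z + 11)^2 * f(z) = 5z - 5
Step 4: d/dz[5z - 5] = 5

5


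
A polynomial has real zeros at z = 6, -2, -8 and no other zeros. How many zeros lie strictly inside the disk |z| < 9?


Step 1: Check each root:
  z = 6: |6| = 6 < 9
  z = -2: |-2| = 2 < 9
  z = -8: |-8| = 8 < 9
Step 2: Count = 3

3


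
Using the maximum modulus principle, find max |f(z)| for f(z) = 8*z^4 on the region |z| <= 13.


Step 1: On |z| = 13, |f(z)| = 8 * |z|^4 = 8 * 13^4
Step 2: By maximum modulus principle, maximum is on boundary.
Step 3: Maximum = 8 * 28561 = 228488

228488


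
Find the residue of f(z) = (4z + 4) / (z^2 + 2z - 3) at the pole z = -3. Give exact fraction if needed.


Step 1: Q(z) = z^2 + 2z - 3 = (z + 3)(z - 1)
Step 2: Q'(z) = 2z + 2
Step 3: Q'(-3) = -4, P(-3) = -8
Step 4: Res = P(-3)/Q'(-3) = -8/(-4) = 2

2


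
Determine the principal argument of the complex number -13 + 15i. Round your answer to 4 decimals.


Step 1: z = -13 + 15i
Step 2: arg(z) = atan2(15, -13)
Step 3: arg(z) = 2.2849

2.2849


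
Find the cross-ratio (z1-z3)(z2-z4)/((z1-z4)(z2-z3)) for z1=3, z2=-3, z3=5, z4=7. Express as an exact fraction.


Step 1: (z1-z3)(z2-z4) = (-2) * (-10) = 20
Step 2: (z1-z4)(z2-z3) = (-4) * (-8) = 32
Step 3: Cross-ratio = 20/32 = 5/8

5/8


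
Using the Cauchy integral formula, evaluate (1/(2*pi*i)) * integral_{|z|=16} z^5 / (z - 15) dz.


Step 1: f(z) = z^5, a = 15 is inside |z| = 16
Step 2: By Cauchy integral formula: (1/(2pi*i)) * integral = f(a)
Step 3: f(15) = 15^5 = 759375

759375


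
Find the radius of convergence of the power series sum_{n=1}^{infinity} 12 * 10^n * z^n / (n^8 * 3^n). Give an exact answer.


Step 1: General term a_n = 12 * 10^n / (n^8 * 3^n)
Step 2: By the root test, |a_n|^(1/n) = 12^(1/n) * 10 / (n^(8/n) * 3) -> 10/3 as n -> infinity (since 12^(1/n) -> 1 and n^(8/n) -> 1)
Step 3: R = 1/lim|a_n|^(1/n) = 3/10

3/10


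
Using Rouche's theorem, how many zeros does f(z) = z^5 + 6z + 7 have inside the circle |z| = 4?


Step 1: On |z| = 4 the three terms have sizes |z^5| = 4^5 = 1024, |6z| = 6*4 = 24, |7| = 7
Step 2: The dominant term is g(z) = z^5; let h(z) = 6z + 7 so f = g + h
Step 3: On |z| = 4: |g| = 1024 and |h| <= 24 + 7 = 31
Step 4: Since 1024 > 31, |h| < |g| on |z| = 4, so by Rouche f has the same number of zeros as g inside |z| < 4
Step 5: g(z) = z^5 has 5 zeros (all at the origin) inside |z| < 4. Answer = 5

5


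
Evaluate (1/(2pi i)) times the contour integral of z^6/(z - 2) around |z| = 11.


Step 1: f(z) = z^6, a = 2 is inside |z| = 11
Step 2: By Cauchy integral formula: (1/(2pi*i)) * integral = f(a)
Step 3: f(2) = 2^6 = 64

64


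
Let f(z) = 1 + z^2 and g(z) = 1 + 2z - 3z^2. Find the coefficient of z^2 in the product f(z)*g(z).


Step 1: z^2 term in f*g comes from: (1)*(-3z^2) + (0)*(2z) + (z^2)*(1)
Step 2: = -3 + 0 + 1
Step 3: = -2

-2


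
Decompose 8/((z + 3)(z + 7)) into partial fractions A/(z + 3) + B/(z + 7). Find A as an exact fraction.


Step 1: Multiply both sides by (z + 3) and set z = -3
Step 2: A = 8 / (-3 + 7)
Step 3: A = 8 / 4
Step 4: A = 2

2


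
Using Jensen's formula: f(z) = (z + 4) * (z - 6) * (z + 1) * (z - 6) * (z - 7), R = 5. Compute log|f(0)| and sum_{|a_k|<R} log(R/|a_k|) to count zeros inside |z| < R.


Jensen's formula: (1/2pi)*integral log|f(Re^it)|dt = log|f(0)| + sum_{|a_k|<R} log(R/|a_k|)
Step 1: f(0) = 4 * (-6) * 1 * (-6) * (-7) = -1008
Step 2: log|f(0)| = log|-4| + log|6| + log|-1| + log|6| + log|7| = 6.9157
Step 3: Zeros inside |z| < 5: -4, -1
Step 4: Jensen sum = log(5/4) + log(5/1) = 1.8326
Step 5: n(R) = number of terms in the Jensen sum = count of zeros inside |z| < 5 = 2

2


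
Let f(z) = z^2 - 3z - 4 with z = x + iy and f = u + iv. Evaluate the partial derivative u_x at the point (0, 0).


Step 1: f(z) = (x+iy)^2 - 3(x+iy) - 4
Step 2: u = (x^2 - y^2) - 3x - 4
Step 3: u_x = 2x - 3
Step 4: At (0, 0): u_x = 0 - 3 = -3

-3


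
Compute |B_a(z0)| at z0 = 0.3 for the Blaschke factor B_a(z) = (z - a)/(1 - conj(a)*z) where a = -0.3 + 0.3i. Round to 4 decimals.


Step 1: Numerator z0 - a = 0.3 - (-0.3 + 0.3i) = 0.6 - 0.3i
Step 2: Denominator 1 - conj(a)*z0 = 1 - (-0.3 - 0.3i)*0.3 = 1.09 + 0.09i
Step 3: |z0 - a|^2 = 0.6^2 + (-0.3)^2 = 0.45; |1 - conj(a)*z0|^2 = 1.09^2 + 0.09^2 = 1.1962
Step 4: |B_a(0.3)| = sqrt(0.45 / 1.1962) = sqrt(0.376191)
Step 5: = 0.6133

0.6133


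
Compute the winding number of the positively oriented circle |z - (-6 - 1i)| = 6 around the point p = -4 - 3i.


Step 1: Center c = (-6, -1), radius = 6
Step 2: |p - c|^2 = 2^2 + (-2)^2 = 8
Step 3: r^2 = 36
Step 4: |p-c| < r so winding number = 1

1


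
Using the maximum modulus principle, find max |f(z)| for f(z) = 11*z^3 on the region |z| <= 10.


Step 1: On |z| = 10, |f(z)| = 11 * |z|^3 = 11 * 10^3
Step 2: By maximum modulus principle, maximum is on boundary.
Step 3: Maximum = 11 * 1000 = 11000

11000


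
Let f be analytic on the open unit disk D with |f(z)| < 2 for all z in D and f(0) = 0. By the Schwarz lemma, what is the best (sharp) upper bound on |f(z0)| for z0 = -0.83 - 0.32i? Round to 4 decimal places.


Step 1: g = f/2 maps D -> D with g(0) = 0, so by the Schwarz lemma |g(z)| <= |z|, i.e. |f(z)| <= 2|z|; this is sharp (f(z) = 2z).
Step 2: |z0|^2 = (-0.83)^2 + (-0.32)^2 = 0.7913
Step 3: |z0| = sqrt(0.7913) = 0.88955
Step 4: Best bound = 2 * |z0| = 2 * 0.88955 = 1.7791

1.7791


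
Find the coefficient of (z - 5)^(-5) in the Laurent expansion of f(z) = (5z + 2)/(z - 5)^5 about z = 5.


Step 1: Write the numerator in powers of (z - 5): 5z + 2 = 5(z - 5) + (5*5 + 2) = 5(z - 5) + 27
Step 2: Divide by (z - 5)^5: f(z) = 27(z - 5)^(-5) + 5(z - 5)^(-4)
Step 3: This finite sum is the Laurent series of f about z = 5.
Step 4: Coefficient of (z - 5)^(-5) = 5*5 + 2 = 27

27


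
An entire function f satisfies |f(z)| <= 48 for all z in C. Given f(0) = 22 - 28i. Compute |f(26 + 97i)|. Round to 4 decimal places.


Step 1: By Liouville's theorem, a bounded entire function is constant.
Step 2: f(z) = f(0) = 22 - 28i for all z.
Step 3: |f(w)| = |22 - 28i| = sqrt(484 + 784)
Step 4: = 35.609

35.609


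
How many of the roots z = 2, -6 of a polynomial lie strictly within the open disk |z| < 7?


Step 1: Check each root:
  z = 2: |2| = 2 < 7
  z = -6: |-6| = 6 < 7
Step 2: Count = 2

2


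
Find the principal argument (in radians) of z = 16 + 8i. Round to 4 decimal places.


Step 1: z = 16 + 8i
Step 2: arg(z) = atan2(8, 16)
Step 3: arg(z) = 0.4636

0.4636


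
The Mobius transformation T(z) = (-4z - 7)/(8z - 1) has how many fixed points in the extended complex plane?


Step 1: Fixed points satisfy T(z) = z
Step 2: 8z^2 + 3z + 7 = 0
Step 3: Discriminant = 3^2 - 4*8*7 = -215
Step 4: Number of fixed points = 2

2


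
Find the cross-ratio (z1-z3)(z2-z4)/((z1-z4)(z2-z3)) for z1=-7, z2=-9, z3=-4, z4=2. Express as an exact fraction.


Step 1: (z1-z3)(z2-z4) = (-3) * (-11) = 33
Step 2: (z1-z4)(z2-z3) = (-9) * (-5) = 45
Step 3: Cross-ratio = 33/45 = 11/15

11/15


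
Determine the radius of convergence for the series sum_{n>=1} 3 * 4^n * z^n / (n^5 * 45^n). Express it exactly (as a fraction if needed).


Step 1: General term a_n = 3 * 4^n / (n^5 * 45^n)
Step 2: By the root test, |a_n|^(1/n) = 3^(1/n) * 4 / (n^(5/n) * 45) -> 4/45 as n -> infinity (since 3^(1/n) -> 1 and n^(5/n) -> 1)
Step 3: R = 1/lim|a_n|^(1/n) = 45/4

45/4


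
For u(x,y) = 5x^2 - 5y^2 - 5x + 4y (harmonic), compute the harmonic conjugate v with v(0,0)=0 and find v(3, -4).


Step 1: v_x = -u_y = 10y - 4
Step 2: v_y = u_x = 10x - 5
Step 3: v = 10xy - 4x - 5y + C
Step 4: v(0,0) = 0 => C = 0
Step 5: v(3, -4) = -112

-112


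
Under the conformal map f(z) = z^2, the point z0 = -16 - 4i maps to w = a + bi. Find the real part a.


Step 1: z0 = -16 - 4i
Step 2: z0^2 = (-16)^2 - (-4)^2 + 128i
Step 3: real part = 256 - 16 = 240

240


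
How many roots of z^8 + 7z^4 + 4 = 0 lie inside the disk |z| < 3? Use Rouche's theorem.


Step 1: On |z| = 3 the three terms have sizes |z^8| = 3^8 = 6561, |7z^4| = 7*3^4 = 567, |4| = 4
Step 2: The dominant term is g(z) = z^8; let h(z) = 7z^4 + 4 so f = g + h
Step 3: On |z| = 3: |g| = 6561 and |h| <= 567 + 4 = 571
Step 4: Since 6561 > 571, |h| < |g| on |z| = 3, so by Rouche f has the same number of zeros as g inside |z| < 3
Step 5: g(z) = z^8 has 8 zeros (all at the origin) inside |z| < 3. Answer = 8

8


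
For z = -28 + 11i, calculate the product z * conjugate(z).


Step 1: conj(z) = -28 - 11i
Step 2: z * conj(z) = (-28)^2 + 11^2
Step 3: = 784 + 121 = 905

905


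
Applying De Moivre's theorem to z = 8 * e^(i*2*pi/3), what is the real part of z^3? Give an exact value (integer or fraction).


Step 1: By De Moivre's theorem, z^3 = 8^3 * e^(i*3*2*pi/3) = 512 * (cos(2*pi) + i*sin(2*pi))
Step 2: |z|^3 = 8^3 = 512
Step 3: Reduce the angle mod 2*pi: 2*pi - 2*pi = 0
Step 4: cos(0) = 1
Step 5: Re(z^3) = 512 * 1 = 512

512


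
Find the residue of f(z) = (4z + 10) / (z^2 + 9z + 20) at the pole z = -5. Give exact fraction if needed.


Step 1: Q(z) = z^2 + 9z + 20 = (z + 5)(z + 4)
Step 2: Q'(z) = 2z + 9
Step 3: Q'(-5) = -1, P(-5) = -10
Step 4: Res = P(-5)/Q'(-5) = -10/(-1) = 10

10


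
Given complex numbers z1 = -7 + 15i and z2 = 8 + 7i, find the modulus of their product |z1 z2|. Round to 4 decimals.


Step 1: |z1| = sqrt((-7)^2 + 15^2) = sqrt(274)
Step 2: |z2| = sqrt(8^2 + 7^2) = sqrt(113)
Step 3: |z1*z2| = |z1|*|z2| = sqrt(274) * sqrt(113) = sqrt(274 * 113) = sqrt(30962)
Step 4: = 175.9602

175.9602


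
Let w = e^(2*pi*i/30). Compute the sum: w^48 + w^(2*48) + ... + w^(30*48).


Step 1: The sum sum_{j=1}^{n} w^(k*j) equals n if n | k, else 0.
Step 2: Here n = 30, k = 48
Step 3: Does n divide k? 30 | 48 -> False
Step 4: Sum = 0

0


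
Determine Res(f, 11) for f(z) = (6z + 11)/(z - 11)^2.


Step 1: Pole of order 2 at z = 11
Step 2: Res = lim d/dz [(z - 11)^2 * f(z)] as z -> 11
Step 3: (z - 11)^2 * f(z) = 6z + 11
Step 4: d/dz[6z + 11] = 6

6


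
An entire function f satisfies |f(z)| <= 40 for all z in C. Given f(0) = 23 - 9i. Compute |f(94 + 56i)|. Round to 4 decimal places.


Step 1: By Liouville's theorem, a bounded entire function is constant.
Step 2: f(z) = f(0) = 23 - 9i for all z.
Step 3: |f(w)| = |23 - 9i| = sqrt(529 + 81)
Step 4: = 24.6982

24.6982


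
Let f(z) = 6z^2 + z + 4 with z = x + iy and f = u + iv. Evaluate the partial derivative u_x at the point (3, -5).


Step 1: f(z) = 6(x+iy)^2 + (x+iy) + 4
Step 2: u = 6(x^2 - y^2) + x + 4
Step 3: u_x = 12x + 1
Step 4: At (3, -5): u_x = 36 + 1 = 37

37


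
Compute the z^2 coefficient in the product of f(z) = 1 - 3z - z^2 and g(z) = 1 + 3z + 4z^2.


Step 1: z^2 term in f*g comes from: (1)*(4z^2) + (-3z)*(3z) + (-z^2)*(1)
Step 2: = 4 - 9 - 1
Step 3: = -6

-6


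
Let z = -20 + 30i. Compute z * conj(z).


Step 1: conj(z) = -20 - 30i
Step 2: z * conj(z) = (-20)^2 + 30^2
Step 3: = 400 + 900 = 1300

1300


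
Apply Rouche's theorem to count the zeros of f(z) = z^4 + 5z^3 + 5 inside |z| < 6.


Step 1: On |z| = 6 the three terms have sizes |z^4| = 6^4 = 1296, |5z^3| = 5*6^3 = 1080, |5| = 5
Step 2: The dominant term is g(z) = z^4; let h(z) = 5z^3 + 5 so f = g + h
Step 3: On |z| = 6: |g| = 1296 and |h| <= 1080 + 5 = 1085
Step 4: Since 1296 > 1085, |h| < |g| on |z| = 6, so by Rouche f has the same number of zeros as g inside |z| < 6
Step 5: g(z) = z^4 has 4 zeros (all at the origin) inside |z| < 6. Answer = 4

4


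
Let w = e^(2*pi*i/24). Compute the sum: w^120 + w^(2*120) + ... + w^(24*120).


Step 1: The sum sum_{j=1}^{n} w^(k*j) equals n if n | k, else 0.
Step 2: Here n = 24, k = 120
Step 3: Does n divide k? 24 | 120 -> True
Step 4: Sum = 24

24


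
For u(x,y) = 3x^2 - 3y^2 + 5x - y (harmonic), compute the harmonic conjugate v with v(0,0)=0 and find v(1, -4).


Step 1: v_x = -u_y = 6y + 1
Step 2: v_y = u_x = 6x + 5
Step 3: v = 6xy + x + 5y + C
Step 4: v(0,0) = 0 => C = 0
Step 5: v(1, -4) = -43

-43


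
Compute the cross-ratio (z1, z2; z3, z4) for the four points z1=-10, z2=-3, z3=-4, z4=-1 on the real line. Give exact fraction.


Step 1: (z1-z3)(z2-z4) = (-6) * (-2) = 12
Step 2: (z1-z4)(z2-z3) = (-9) * 1 = -9
Step 3: Cross-ratio = -12/9 = -4/3

-4/3


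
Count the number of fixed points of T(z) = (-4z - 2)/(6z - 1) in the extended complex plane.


Step 1: Fixed points satisfy T(z) = z
Step 2: 6z^2 + 3z + 2 = 0
Step 3: Discriminant = 3^2 - 4*6*2 = -39
Step 4: Number of fixed points = 2

2


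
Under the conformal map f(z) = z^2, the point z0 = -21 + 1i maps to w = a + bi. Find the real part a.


Step 1: z0 = -21 + 1i
Step 2: z0^2 = (-21)^2 - 1^2 - 42i
Step 3: real part = 441 - 1 = 440

440


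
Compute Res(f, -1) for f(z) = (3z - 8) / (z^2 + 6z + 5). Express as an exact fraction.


Step 1: Q(z) = z^2 + 6z + 5 = (z + 1)(z + 5)
Step 2: Q'(z) = 2z + 6
Step 3: Q'(-1) = 4, P(-1) = -11
Step 4: Res = P(-1)/Q'(-1) = -11/4 = -11/4

-11/4


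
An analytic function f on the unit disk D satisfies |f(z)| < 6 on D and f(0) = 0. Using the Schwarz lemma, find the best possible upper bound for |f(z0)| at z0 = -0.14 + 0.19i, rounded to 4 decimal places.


Step 1: g = f/6 maps D -> D with g(0) = 0, so by the Schwarz lemma |g(z)| <= |z|, i.e. |f(z)| <= 6|z|; this is sharp (f(z) = 6z).
Step 2: |z0|^2 = (-0.14)^2 + 0.19^2 = 0.0557
Step 3: |z0| = sqrt(0.0557) = 0.236008
Step 4: Best bound = 6 * |z0| = 6 * 0.236008 = 1.4161

1.4161


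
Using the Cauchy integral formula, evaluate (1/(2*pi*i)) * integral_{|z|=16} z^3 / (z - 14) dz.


Step 1: f(z) = z^3, a = 14 is inside |z| = 16
Step 2: By Cauchy integral formula: (1/(2pi*i)) * integral = f(a)
Step 3: f(14) = 14^3 = 2744

2744


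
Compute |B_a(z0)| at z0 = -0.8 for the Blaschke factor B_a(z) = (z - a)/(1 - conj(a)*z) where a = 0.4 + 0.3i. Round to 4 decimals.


Step 1: Numerator z0 - a = -0.8 - (0.4 + 0.3i) = -1.2 - 0.3i
Step 2: Denominator 1 - conj(a)*z0 = 1 - (0.4 - 0.3i)*(-0.8) = 1.32 - 0.24i
Step 3: |z0 - a|^2 = (-1.2)^2 + (-0.3)^2 = 1.53; |1 - conj(a)*z0|^2 = 1.32^2 + (-0.24)^2 = 1.8
Step 4: |B_a(-0.8)| = sqrt(1.53 / 1.8) = sqrt(0.85)
Step 5: = 0.922

0.922


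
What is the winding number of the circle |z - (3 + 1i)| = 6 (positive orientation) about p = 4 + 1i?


Step 1: Center c = (3, 1), radius = 6
Step 2: |p - c|^2 = 1^2 + 0^2 = 1
Step 3: r^2 = 36
Step 4: |p-c| < r so winding number = 1

1


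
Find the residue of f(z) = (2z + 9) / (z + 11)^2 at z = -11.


Step 1: Pole of order 2 at z = -11
Step 2: Res = lim d/dz [(z + 11)^2 * f(z)] as z -> -11
Step 3: (z + 11)^2 * f(z) = 2z + 9
Step 4: d/dz[2z + 9] = 2

2


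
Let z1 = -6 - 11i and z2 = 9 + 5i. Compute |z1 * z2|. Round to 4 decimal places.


Step 1: |z1| = sqrt((-6)^2 + (-11)^2) = sqrt(157)
Step 2: |z2| = sqrt(9^2 + 5^2) = sqrt(106)
Step 3: |z1*z2| = |z1|*|z2| = sqrt(157) * sqrt(106) = sqrt(157 * 106) = sqrt(16642)
Step 4: = 129.0039

129.0039


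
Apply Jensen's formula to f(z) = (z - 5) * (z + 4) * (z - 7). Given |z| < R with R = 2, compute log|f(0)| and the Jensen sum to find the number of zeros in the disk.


Jensen's formula: (1/2pi)*integral log|f(Re^it)|dt = log|f(0)| + sum_{|a_k|<R} log(R/|a_k|)
Step 1: f(0) = (-5) * 4 * (-7) = 140
Step 2: log|f(0)| = log|5| + log|-4| + log|7| = 4.9416
Step 3: Zeros inside |z| < 2: none
Step 4: Jensen sum = (empty sum) = 0
Step 5: n(R) = number of terms in the Jensen sum = count of zeros inside |z| < 2 = 0

0


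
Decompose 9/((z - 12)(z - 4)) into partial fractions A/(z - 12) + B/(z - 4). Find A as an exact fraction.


Step 1: Multiply both sides by (z - 12) and set z = 12
Step 2: A = 9 / (12 - 4)
Step 3: A = 9 / 8
Step 4: A = 9/8

9/8


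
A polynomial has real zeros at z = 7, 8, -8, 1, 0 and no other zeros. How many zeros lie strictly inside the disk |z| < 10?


Step 1: Check each root:
  z = 7: |7| = 7 < 10
  z = 8: |8| = 8 < 10
  z = -8: |-8| = 8 < 10
  z = 1: |1| = 1 < 10
  z = 0: |0| = 0 < 10
Step 2: Count = 5

5


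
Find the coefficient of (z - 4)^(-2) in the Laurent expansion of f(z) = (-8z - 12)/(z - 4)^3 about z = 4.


Step 1: Write the numerator in powers of (z - 4): -8z - 12 = -8(z - 4) + (-8*4 - 12) = -8(z - 4) - 44
Step 2: Divide by (z - 4)^3: f(z) = -44(z - 4)^(-3) - 8(z - 4)^(-2)
Step 3: This finite sum is the Laurent series of f about z = 4.
Step 4: Coefficient of (z - 4)^(-2) = coefficient of (z - 4) in the re-centred numerator = -8

-8


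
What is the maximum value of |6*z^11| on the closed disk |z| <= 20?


Step 1: On |z| = 20, |f(z)| = 6 * |z|^11 = 6 * 20^11
Step 2: By maximum modulus principle, maximum is on boundary.
Step 3: Maximum = 6 * 204800000000000 = 1228800000000000

1228800000000000


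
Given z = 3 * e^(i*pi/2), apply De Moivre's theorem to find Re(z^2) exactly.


Step 1: By De Moivre's theorem, z^2 = 3^2 * e^(i*2*pi/2) = 9 * (cos(pi) + i*sin(pi))
Step 2: |z|^2 = 3^2 = 9
Step 3: The angle pi already lies in [0, 2*pi)
Step 4: cos(pi) = -1
Step 5: Re(z^2) = 9 * (-1) = -9

-9


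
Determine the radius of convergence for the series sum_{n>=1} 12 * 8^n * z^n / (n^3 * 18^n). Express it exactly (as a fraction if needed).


Step 1: General term a_n = 12 * 8^n / (n^3 * 18^n)
Step 2: By the root test, |a_n|^(1/n) = 12^(1/n) * 8 / (n^(3/n) * 18) -> 8/18 as n -> infinity (since 12^(1/n) -> 1 and n^(3/n) -> 1)
Step 3: R = 1/lim|a_n|^(1/n) = 18/8 = 9/4

9/4


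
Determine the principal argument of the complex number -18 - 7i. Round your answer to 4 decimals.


Step 1: z = -18 - 7i
Step 2: arg(z) = atan2(-7, -18)
Step 3: arg(z) = -2.7707

-2.7707


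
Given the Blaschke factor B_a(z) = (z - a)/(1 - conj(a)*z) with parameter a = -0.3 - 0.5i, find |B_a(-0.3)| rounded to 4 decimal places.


Step 1: Numerator z0 - a = -0.3 - (-0.3 - 0.5i) = 0 + 0.5i
Step 2: Denominator 1 - conj(a)*z0 = 1 - (-0.3 + 0.5i)*(-0.3) = 0.91 + 0.15i
Step 3: |z0 - a|^2 = 0^2 + 0.5^2 = 0.25; |1 - conj(a)*z0|^2 = 0.91^2 + 0.15^2 = 0.8506
Step 4: |B_a(-0.3)| = sqrt(0.25 / 0.8506) = sqrt(0.29391)
Step 5: = 0.5421

0.5421


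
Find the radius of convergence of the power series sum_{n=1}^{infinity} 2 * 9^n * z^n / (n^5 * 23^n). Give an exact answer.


Step 1: General term a_n = 2 * 9^n / (n^5 * 23^n)
Step 2: By the root test, |a_n|^(1/n) = 2^(1/n) * 9 / (n^(5/n) * 23) -> 9/23 as n -> infinity (since 2^(1/n) -> 1 and n^(5/n) -> 1)
Step 3: R = 1/lim|a_n|^(1/n) = 23/9

23/9


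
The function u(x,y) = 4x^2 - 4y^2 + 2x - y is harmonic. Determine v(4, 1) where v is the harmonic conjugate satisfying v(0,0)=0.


Step 1: v_x = -u_y = 8y + 1
Step 2: v_y = u_x = 8x + 2
Step 3: v = 8xy + x + 2y + C
Step 4: v(0,0) = 0 => C = 0
Step 5: v(4, 1) = 38

38


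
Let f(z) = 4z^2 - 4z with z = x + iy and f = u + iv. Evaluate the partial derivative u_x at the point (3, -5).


Step 1: f(z) = 4(x+iy)^2 - 4(x+iy) + 0
Step 2: u = 4(x^2 - y^2) - 4x + 0
Step 3: u_x = 8x - 4
Step 4: At (3, -5): u_x = 24 - 4 = 20

20


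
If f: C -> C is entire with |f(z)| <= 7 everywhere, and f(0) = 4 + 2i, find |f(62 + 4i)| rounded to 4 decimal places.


Step 1: By Liouville's theorem, a bounded entire function is constant.
Step 2: f(z) = f(0) = 4 + 2i for all z.
Step 3: |f(w)| = |4 + 2i| = sqrt(16 + 4)
Step 4: = 4.4721

4.4721


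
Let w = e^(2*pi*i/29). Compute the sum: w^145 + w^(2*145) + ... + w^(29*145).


Step 1: The sum sum_{j=1}^{n} w^(k*j) equals n if n | k, else 0.
Step 2: Here n = 29, k = 145
Step 3: Does n divide k? 29 | 145 -> True
Step 4: Sum = 29

29


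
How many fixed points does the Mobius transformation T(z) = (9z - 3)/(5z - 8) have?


Step 1: Fixed points satisfy T(z) = z
Step 2: 5z^2 - 17z + 3 = 0
Step 3: Discriminant = (-17)^2 - 4*5*3 = 229
Step 4: Number of fixed points = 2

2


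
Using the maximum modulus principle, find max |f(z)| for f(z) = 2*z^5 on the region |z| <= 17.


Step 1: On |z| = 17, |f(z)| = 2 * |z|^5 = 2 * 17^5
Step 2: By maximum modulus principle, maximum is on boundary.
Step 3: Maximum = 2 * 1419857 = 2839714

2839714


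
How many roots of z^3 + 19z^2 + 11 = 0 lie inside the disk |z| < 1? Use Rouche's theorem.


Step 1: On |z| = 1 the three terms have sizes |z^3| = 1^3 = 1, |19z^2| = 19*1^2 = 19, |11| = 11
Step 2: The dominant term is g(z) = 19z^2; let h(z) = z^3 + 11 so f = g + h
Step 3: On |z| = 1: |g| = 19 and |h| <= 1 + 11 = 12
Step 4: Since 19 > 12, |h| < |g| on |z| = 1, so by Rouche f has the same number of zeros as g inside |z| < 1
Step 5: g(z) = 19z^2 has 2 zeros (at the origin, multiplicity 2) inside |z| < 1. Answer = 2

2


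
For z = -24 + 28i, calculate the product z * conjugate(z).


Step 1: conj(z) = -24 - 28i
Step 2: z * conj(z) = (-24)^2 + 28^2
Step 3: = 576 + 784 = 1360

1360


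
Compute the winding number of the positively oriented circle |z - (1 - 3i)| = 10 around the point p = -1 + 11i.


Step 1: Center c = (1, -3), radius = 10
Step 2: |p - c|^2 = (-2)^2 + 14^2 = 200
Step 3: r^2 = 100
Step 4: |p-c| > r so winding number = 0

0


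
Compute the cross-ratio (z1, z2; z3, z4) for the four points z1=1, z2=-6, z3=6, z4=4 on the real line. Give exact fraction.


Step 1: (z1-z3)(z2-z4) = (-5) * (-10) = 50
Step 2: (z1-z4)(z2-z3) = (-3) * (-12) = 36
Step 3: Cross-ratio = 50/36 = 25/18

25/18


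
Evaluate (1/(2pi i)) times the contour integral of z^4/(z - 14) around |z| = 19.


Step 1: f(z) = z^4, a = 14 is inside |z| = 19
Step 2: By Cauchy integral formula: (1/(2pi*i)) * integral = f(a)
Step 3: f(14) = 14^4 = 38416

38416


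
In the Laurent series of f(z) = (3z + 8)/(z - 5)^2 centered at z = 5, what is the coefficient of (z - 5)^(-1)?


Step 1: Write the numerator in powers of (z - 5): 3z + 8 = 3(z - 5) + (3*5 + 8) = 3(z - 5) + 23
Step 2: Divide by (z - 5)^2: f(z) = 23(z - 5)^(-2) + 3(z - 5)^(-1)
Step 3: This finite sum is the Laurent series of f about z = 5.
Step 4: Coefficient of (z - 5)^(-1) = coefficient of (z - 5) in the re-centred numerator = 3

3


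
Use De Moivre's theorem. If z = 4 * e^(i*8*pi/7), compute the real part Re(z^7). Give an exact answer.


Step 1: By De Moivre's theorem, z^7 = 4^7 * e^(i*7*8*pi/7) = 16384 * (cos(8*pi) + i*sin(8*pi))
Step 2: |z|^7 = 4^7 = 16384
Step 3: Reduce the angle mod 2*pi: 8*pi - 8*pi = 0
Step 4: cos(0) = 1
Step 5: Re(z^7) = 16384 * 1 = 16384

16384


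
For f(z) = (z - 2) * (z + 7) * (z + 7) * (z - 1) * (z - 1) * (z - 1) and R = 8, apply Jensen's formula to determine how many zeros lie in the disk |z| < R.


Jensen's formula: (1/2pi)*integral log|f(Re^it)|dt = log|f(0)| + sum_{|a_k|<R} log(R/|a_k|)
Step 1: f(0) = (-2) * 7 * 7 * (-1) * (-1) * (-1) = 98
Step 2: log|f(0)| = log|2| + log|-7| + log|-7| + log|1| + log|1| + log|1| = 4.585
Step 3: Zeros inside |z| < 8: 2, -7, -7, 1, 1, 1
Step 4: Jensen sum = log(8/2) + log(8/7) + log(8/7) + log(8/1) + log(8/1) + log(8/1) = 7.8917
Step 5: n(R) = number of terms in the Jensen sum = count of zeros inside |z| < 8 = 6

6


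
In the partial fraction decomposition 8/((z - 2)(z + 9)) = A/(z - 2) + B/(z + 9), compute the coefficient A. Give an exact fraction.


Step 1: Multiply both sides by (z - 2) and set z = 2
Step 2: A = 8 / (2 + 9)
Step 3: A = 8 / 11
Step 4: A = 8/11

8/11


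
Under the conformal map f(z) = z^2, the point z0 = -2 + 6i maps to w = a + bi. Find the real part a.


Step 1: z0 = -2 + 6i
Step 2: z0^2 = (-2)^2 - 6^2 - 24i
Step 3: real part = 4 - 36 = -32

-32


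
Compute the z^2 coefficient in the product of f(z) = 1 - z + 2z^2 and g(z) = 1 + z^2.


Step 1: z^2 term in f*g comes from: (1)*(z^2) + (-z)*(0) + (2z^2)*(1)
Step 2: = 1 + 0 + 2
Step 3: = 3

3


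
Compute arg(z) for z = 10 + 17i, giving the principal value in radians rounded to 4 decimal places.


Step 1: z = 10 + 17i
Step 2: arg(z) = atan2(17, 10)
Step 3: arg(z) = 1.0391

1.0391


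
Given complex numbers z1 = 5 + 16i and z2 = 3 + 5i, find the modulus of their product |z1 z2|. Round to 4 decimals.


Step 1: |z1| = sqrt(5^2 + 16^2) = sqrt(281)
Step 2: |z2| = sqrt(3^2 + 5^2) = sqrt(34)
Step 3: |z1*z2| = |z1|*|z2| = sqrt(281) * sqrt(34) = sqrt(281 * 34) = sqrt(9554)
Step 4: = 97.7446

97.7446


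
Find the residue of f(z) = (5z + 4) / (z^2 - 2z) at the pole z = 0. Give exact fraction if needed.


Step 1: Q(z) = z^2 - 2z = (z)(z - 2)
Step 2: Q'(z) = 2z - 2
Step 3: Q'(0) = -2, P(0) = 4
Step 4: Res = P(0)/Q'(0) = 4/(-2) = -2

-2


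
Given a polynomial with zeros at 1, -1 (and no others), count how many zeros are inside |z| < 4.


Step 1: Check each root:
  z = 1: |1| = 1 < 4
  z = -1: |-1| = 1 < 4
Step 2: Count = 2

2


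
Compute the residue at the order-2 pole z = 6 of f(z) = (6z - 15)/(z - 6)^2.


Step 1: Pole of order 2 at z = 6
Step 2: Res = lim d/dz [(z - 6)^2 * f(z)] as z -> 6
Step 3: (z - 6)^2 * f(z) = 6z - 15
Step 4: d/dz[6z - 15] = 6

6


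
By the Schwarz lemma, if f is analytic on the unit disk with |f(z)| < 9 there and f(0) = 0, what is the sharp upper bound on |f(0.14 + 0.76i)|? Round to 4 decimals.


Step 1: g = f/9 maps D -> D with g(0) = 0, so by the Schwarz lemma |g(z)| <= |z|, i.e. |f(z)| <= 9|z|; this is sharp (f(z) = 9z).
Step 2: |z0|^2 = 0.14^2 + 0.76^2 = 0.5972
Step 3: |z0| = sqrt(0.5972) = 0.772787
Step 4: Best bound = 9 * |z0| = 9 * 0.772787 = 6.9551

6.9551


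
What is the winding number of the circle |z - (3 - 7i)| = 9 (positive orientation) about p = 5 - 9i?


Step 1: Center c = (3, -7), radius = 9
Step 2: |p - c|^2 = 2^2 + (-2)^2 = 8
Step 3: r^2 = 81
Step 4: |p-c| < r so winding number = 1

1


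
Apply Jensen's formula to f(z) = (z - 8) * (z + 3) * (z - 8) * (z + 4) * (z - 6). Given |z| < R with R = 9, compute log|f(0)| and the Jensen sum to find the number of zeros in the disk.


Jensen's formula: (1/2pi)*integral log|f(Re^it)|dt = log|f(0)| + sum_{|a_k|<R} log(R/|a_k|)
Step 1: f(0) = (-8) * 3 * (-8) * 4 * (-6) = -4608
Step 2: log|f(0)| = log|8| + log|-3| + log|8| + log|-4| + log|6| = 8.4355
Step 3: Zeros inside |z| < 9: 8, -3, 8, -4, 6
Step 4: Jensen sum = log(9/8) + log(9/3) + log(9/8) + log(9/4) + log(9/6) = 2.5506
Step 5: n(R) = number of terms in the Jensen sum = count of zeros inside |z| < 9 = 5

5


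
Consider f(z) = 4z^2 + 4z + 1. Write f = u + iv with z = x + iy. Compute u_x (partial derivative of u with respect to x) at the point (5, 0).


Step 1: f(z) = 4(x+iy)^2 + 4(x+iy) + 1
Step 2: u = 4(x^2 - y^2) + 4x + 1
Step 3: u_x = 8x + 4
Step 4: At (5, 0): u_x = 40 + 4 = 44

44


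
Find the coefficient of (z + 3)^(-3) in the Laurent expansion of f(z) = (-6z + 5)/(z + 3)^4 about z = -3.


Step 1: Write the numerator in powers of (z + 3): -6z + 5 = -6(z + 3) + (-6*(-3) + 5) = -6(z + 3) + 23
Step 2: Divide by (z + 3)^4: f(z) = 23(z + 3)^(-4) - 6(z + 3)^(-3)
Step 3: This finite sum is the Laurent series of f about z = -3.
Step 4: Coefficient of (z + 3)^(-3) = coefficient of (z + 3) in the re-centred numerator = -6

-6


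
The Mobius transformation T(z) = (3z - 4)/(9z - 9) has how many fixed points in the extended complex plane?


Step 1: Fixed points satisfy T(z) = z
Step 2: 9z^2 - 12z + 4 = 0
Step 3: Discriminant = (-12)^2 - 4*9*4 = 0
Step 4: Number of fixed points = 1

1


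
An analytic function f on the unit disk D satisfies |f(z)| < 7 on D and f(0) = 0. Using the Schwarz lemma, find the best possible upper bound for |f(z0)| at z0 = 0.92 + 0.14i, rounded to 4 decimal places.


Step 1: g = f/7 maps D -> D with g(0) = 0, so by the Schwarz lemma |g(z)| <= |z|, i.e. |f(z)| <= 7|z|; this is sharp (f(z) = 7z).
Step 2: |z0|^2 = 0.92^2 + 0.14^2 = 0.866
Step 3: |z0| = sqrt(0.866) = 0.930591
Step 4: Best bound = 7 * |z0| = 7 * 0.930591 = 6.5141

6.5141


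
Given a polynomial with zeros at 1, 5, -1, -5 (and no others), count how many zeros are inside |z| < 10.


Step 1: Check each root:
  z = 1: |1| = 1 < 10
  z = 5: |5| = 5 < 10
  z = -1: |-1| = 1 < 10
  z = -5: |-5| = 5 < 10
Step 2: Count = 4

4


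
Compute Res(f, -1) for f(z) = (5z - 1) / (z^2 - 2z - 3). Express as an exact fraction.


Step 1: Q(z) = z^2 - 2z - 3 = (z + 1)(z - 3)
Step 2: Q'(z) = 2z - 2
Step 3: Q'(-1) = -4, P(-1) = -6
Step 4: Res = P(-1)/Q'(-1) = -6/(-4) = 3/2

3/2


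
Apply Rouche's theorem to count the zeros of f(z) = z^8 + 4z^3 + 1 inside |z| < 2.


Step 1: On |z| = 2 the three terms have sizes |z^8| = 2^8 = 256, |4z^3| = 4*2^3 = 32, |1| = 1
Step 2: The dominant term is g(z) = z^8; let h(z) = 4z^3 + 1 so f = g + h
Step 3: On |z| = 2: |g| = 256 and |h| <= 32 + 1 = 33
Step 4: Since 256 > 33, |h| < |g| on |z| = 2, so by Rouche f has the same number of zeros as g inside |z| < 2
Step 5: g(z) = z^8 has 8 zeros (all at the origin) inside |z| < 2. Answer = 8

8


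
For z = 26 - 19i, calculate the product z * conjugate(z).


Step 1: conj(z) = 26 + 19i
Step 2: z * conj(z) = 26^2 + (-19)^2
Step 3: = 676 + 361 = 1037

1037


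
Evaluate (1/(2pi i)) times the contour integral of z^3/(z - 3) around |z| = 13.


Step 1: f(z) = z^3, a = 3 is inside |z| = 13
Step 2: By Cauchy integral formula: (1/(2pi*i)) * integral = f(a)
Step 3: f(3) = 3^3 = 27

27


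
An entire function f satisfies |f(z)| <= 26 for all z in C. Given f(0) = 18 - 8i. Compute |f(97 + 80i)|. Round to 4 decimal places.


Step 1: By Liouville's theorem, a bounded entire function is constant.
Step 2: f(z) = f(0) = 18 - 8i for all z.
Step 3: |f(w)| = |18 - 8i| = sqrt(324 + 64)
Step 4: = 19.6977

19.6977


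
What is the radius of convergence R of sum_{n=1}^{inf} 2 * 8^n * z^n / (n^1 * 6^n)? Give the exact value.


Step 1: General term a_n = 2 * 8^n / (n^1 * 6^n)
Step 2: By the root test, |a_n|^(1/n) = 2^(1/n) * 8 / (n^(1/n) * 6) -> 8/6 as n -> infinity (since 2^(1/n) -> 1 and n^(1/n) -> 1)
Step 3: R = 1/lim|a_n|^(1/n) = 6/8 = 3/4

3/4


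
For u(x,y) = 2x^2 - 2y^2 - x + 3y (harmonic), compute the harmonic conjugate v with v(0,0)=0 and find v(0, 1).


Step 1: v_x = -u_y = 4y - 3
Step 2: v_y = u_x = 4x - 1
Step 3: v = 4xy - 3x - y + C
Step 4: v(0,0) = 0 => C = 0
Step 5: v(0, 1) = -1

-1


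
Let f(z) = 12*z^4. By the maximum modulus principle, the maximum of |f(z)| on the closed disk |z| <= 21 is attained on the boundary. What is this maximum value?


Step 1: On |z| = 21, |f(z)| = 12 * |z|^4 = 12 * 21^4
Step 2: By maximum modulus principle, maximum is on boundary.
Step 3: Maximum = 12 * 194481 = 2333772

2333772


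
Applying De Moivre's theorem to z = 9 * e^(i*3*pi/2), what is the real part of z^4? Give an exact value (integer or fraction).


Step 1: By De Moivre's theorem, z^4 = 9^4 * e^(i*4*3*pi/2) = 6561 * (cos(6*pi) + i*sin(6*pi))
Step 2: |z|^4 = 9^4 = 6561
Step 3: Reduce the angle mod 2*pi: 6*pi - 6*pi = 0
Step 4: cos(0) = 1
Step 5: Re(z^4) = 6561 * 1 = 6561

6561


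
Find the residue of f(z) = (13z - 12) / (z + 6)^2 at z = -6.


Step 1: Pole of order 2 at z = -6
Step 2: Res = lim d/dz [(z + 6)^2 * f(z)] as z -> -6
Step 3: (z + 6)^2 * f(z) = 13z - 12
Step 4: d/dz[13z - 12] = 13

13


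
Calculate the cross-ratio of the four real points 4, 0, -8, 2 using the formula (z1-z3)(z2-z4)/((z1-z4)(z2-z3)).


Step 1: (z1-z3)(z2-z4) = 12 * (-2) = -24
Step 2: (z1-z4)(z2-z3) = 2 * 8 = 16
Step 3: Cross-ratio = -24/16 = -3/2

-3/2
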